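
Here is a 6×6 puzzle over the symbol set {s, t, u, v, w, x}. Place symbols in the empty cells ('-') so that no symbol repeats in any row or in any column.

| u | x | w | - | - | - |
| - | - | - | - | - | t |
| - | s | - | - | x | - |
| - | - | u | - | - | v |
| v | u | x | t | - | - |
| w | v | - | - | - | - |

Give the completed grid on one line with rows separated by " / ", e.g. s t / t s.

(r1,c6) = s
(r2,c2) = w
(r3,c1) = t
(r3,c3) = v
(r4,c2) = t
(r5,c6) = w
(r1,c4) = v
(r1,c5) = t
(r2,c3) = s
(r3,c6) = u
(r5,c5) = s
(r6,c3) = t
(r6,c5) = u
(r6,c6) = x
(r2,c1) = x
(r2,c4) = u
(r2,c5) = v
(r3,c4) = w
(r4,c1) = s
(r4,c4) = x
(r4,c5) = w
(r6,c4) = s

u x w v t s / x w s u v t / t s v w x u / s t u x w v / v u x t s w / w v t s u x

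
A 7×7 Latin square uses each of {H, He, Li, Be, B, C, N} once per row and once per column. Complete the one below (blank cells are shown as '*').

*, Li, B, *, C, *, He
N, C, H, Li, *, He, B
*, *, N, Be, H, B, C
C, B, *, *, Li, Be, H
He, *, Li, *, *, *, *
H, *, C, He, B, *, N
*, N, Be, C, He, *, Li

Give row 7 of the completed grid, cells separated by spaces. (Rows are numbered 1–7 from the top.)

B N Be C He H Li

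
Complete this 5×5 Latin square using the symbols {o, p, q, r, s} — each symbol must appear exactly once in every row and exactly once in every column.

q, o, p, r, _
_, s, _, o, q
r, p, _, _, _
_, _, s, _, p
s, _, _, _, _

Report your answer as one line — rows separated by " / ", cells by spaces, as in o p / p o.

q o p r s / p s r o q / r p q s o / o r s q p / s q o p r

Cell (r1,c5): row 1 has {o,p,q,r}; column 5 has {p,q} → s.
Cell (r2,c1): row 2 has {o,q,s}; column 1 has {q,r,s} → p.
Cell (r2,c3): row 2 has {o,p,q,s}; column 3 has {p,s} → r.
Cell (r3,c5): row 3 has {p,r}; column 5 has {p,q,s} → o.
Cell (r4,c1): row 4 has {p,s}; column 1 has {p,q,r,s} → o.
Cell (r4,c4): row 4 has {o,p,s}; column 4 has {o,r} → q.
Cell (r5,c4): row 5 has {s}; column 4 has {o,q,r} → p.
Cell (r5,c5): row 5 has {p,s}; column 5 has {o,p,q,s} → r.
Cell (r3,c3): row 3 has {o,p,r}; column 3 has {p,r,s} → q.
Cell (r3,c4): row 3 has {o,p,q,r}; column 4 has {o,p,q,r} → s.
Cell (r4,c2): row 4 has {o,p,q,s}; column 2 has {o,p,s} → r.
Cell (r5,c2): row 5 has {p,r,s}; column 2 has {o,p,r,s} → q.
Cell (r5,c3): row 5 has {p,q,r,s}; column 3 has {p,q,r,s} → o.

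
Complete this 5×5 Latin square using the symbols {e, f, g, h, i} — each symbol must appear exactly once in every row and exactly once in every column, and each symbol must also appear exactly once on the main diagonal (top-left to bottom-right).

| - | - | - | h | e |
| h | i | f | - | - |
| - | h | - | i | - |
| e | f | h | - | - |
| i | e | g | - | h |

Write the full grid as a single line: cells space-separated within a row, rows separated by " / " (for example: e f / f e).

f g i h e / h i f e g / g h e i f / e f h g i / i e g f h

Cell (r1,c2): row 1 has {e,h}; column 2 has {e,f,h,i} → g.
Cell (r1,c3): row 1 has {e,g,h}; column 3 has {f,g,h} → i.
Cell (r2,c5): row 2 has {f,h,i}; column 5 has {e,h} → g.
Cell (r3,c3): row 3 has {h,i}; column 3 has {f,g,h,i}; the diagonal has {h,i} → e.
Cell (r3,c5): row 3 has {e,h,i}; column 5 has {e,g,h} → f.
Cell (r4,c4): row 4 has {e,f,h}; column 4 has {h,i}; the diagonal has {e,h,i} → g.
Cell (r4,c5): row 4 has {e,f,g,h}; column 5 has {e,f,g,h} → i.
Cell (r5,c4): row 5 has {e,g,h,i}; column 4 has {g,h,i} → f.
Cell (r1,c1): row 1 has {e,g,h,i}; column 1 has {e,h,i}; the diagonal has {e,g,h,i} → f.
Cell (r2,c4): row 2 has {f,g,h,i}; column 4 has {f,g,h,i} → e.
Cell (r3,c1): row 3 has {e,f,h,i}; column 1 has {e,f,h,i} → g.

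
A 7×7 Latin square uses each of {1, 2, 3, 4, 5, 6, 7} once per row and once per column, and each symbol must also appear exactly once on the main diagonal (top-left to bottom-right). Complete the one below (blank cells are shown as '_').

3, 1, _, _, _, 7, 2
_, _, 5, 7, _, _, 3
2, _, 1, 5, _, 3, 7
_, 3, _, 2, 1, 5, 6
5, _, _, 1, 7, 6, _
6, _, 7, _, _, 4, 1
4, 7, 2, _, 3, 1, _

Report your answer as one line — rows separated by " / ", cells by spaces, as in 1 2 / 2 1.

3 1 6 4 5 7 2 / 1 6 5 7 4 2 3 / 2 4 1 5 6 3 7 / 7 3 4 2 1 5 6 / 5 2 3 1 7 6 4 / 6 5 7 3 2 4 1 / 4 7 2 6 3 1 5

row 2 has {3,5,7}; column 1 has {2,3,4,5,6} — only 1 is left for (r2,c1).
row 2 has {1,3,5,7}; column 2 has {1,3,7}; the diagonal has {1,2,3,4,7} — only 6 is left for (r2,c2).
row 2 has {1,3,5,6,7}; column 6 has {1,3,4,5,6,7} — only 2 is left for (r2,c6).
row 3 has {1,2,3,5,7}; column 2 has {1,3,6,7} — only 4 is left for (r3,c2).
row 3 has {1,2,3,4,5,7}; column 5 has {1,3,7} — only 6 is left for (r3,c5).
row 4 has {1,2,3,5,6}; column 1 has {1,2,3,4,5,6} — only 7 is left for (r4,c1).
row 4 has {1,2,3,5,6,7}; column 3 has {1,2,5,7} — only 4 is left for (r4,c3).
row 5 has {1,5,6,7}; column 2 has {1,3,4,6,7} — only 2 is left for (r5,c2).
row 5 has {1,2,5,6,7}; column 3 has {1,2,4,5,7} — only 3 is left for (r5,c3).
row 5 has {1,2,3,5,6,7}; column 7 has {1,2,3,6,7} — only 4 is left for (r5,c7).
row 6 has {1,4,6,7}; column 2 has {1,2,3,4,6,7} — only 5 is left for (r6,c2).
row 6 has {1,4,5,6,7}; column 4 has {1,2,5,7} — only 3 is left for (r6,c4).
row 6 has {1,3,4,5,6,7}; column 5 has {1,3,6,7} — only 2 is left for (r6,c5).
row 7 has {1,2,3,4,7}; column 4 has {1,2,3,5,7} — only 6 is left for (r7,c4).
row 7 has {1,2,3,4,6,7}; column 7 has {1,2,3,4,6,7}; the diagonal has {1,2,3,4,6,7} — only 5 is left for (r7,c7).
row 1 has {1,2,3,7}; column 3 has {1,2,3,4,5,7} — only 6 is left for (r1,c3).
row 1 has {1,2,3,6,7}; column 4 has {1,2,3,5,6,7} — only 4 is left for (r1,c4).
row 1 has {1,2,3,4,6,7}; column 5 has {1,2,3,6,7} — only 5 is left for (r1,c5).
row 2 has {1,2,3,5,6,7}; column 5 has {1,2,3,5,6,7} — only 4 is left for (r2,c5).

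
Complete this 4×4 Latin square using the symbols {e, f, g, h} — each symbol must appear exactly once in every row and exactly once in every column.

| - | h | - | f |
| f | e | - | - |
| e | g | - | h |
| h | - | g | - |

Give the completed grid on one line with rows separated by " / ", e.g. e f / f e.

g h e f / f e h g / e g f h / h f g e

Cell (r1,c1): row 1 has {f,h}; column 1 has {e,f,h} → g.
Cell (r1,c3): row 1 has {f,g,h}; column 3 has {g} → e.
Cell (r2,c3): row 2 has {e,f}; column 3 has {e,g} → h.
Cell (r2,c4): row 2 has {e,f,h}; column 4 has {f,h} → g.
Cell (r3,c3): row 3 has {e,g,h}; column 3 has {e,g,h} → f.
Cell (r4,c2): row 4 has {g,h}; column 2 has {e,g,h} → f.
Cell (r4,c4): row 4 has {f,g,h}; column 4 has {f,g,h} → e.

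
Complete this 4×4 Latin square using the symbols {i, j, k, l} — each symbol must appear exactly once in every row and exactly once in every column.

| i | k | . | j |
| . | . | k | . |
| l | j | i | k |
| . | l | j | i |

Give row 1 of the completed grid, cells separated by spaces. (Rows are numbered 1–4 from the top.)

(r1,c3) = l

i k l j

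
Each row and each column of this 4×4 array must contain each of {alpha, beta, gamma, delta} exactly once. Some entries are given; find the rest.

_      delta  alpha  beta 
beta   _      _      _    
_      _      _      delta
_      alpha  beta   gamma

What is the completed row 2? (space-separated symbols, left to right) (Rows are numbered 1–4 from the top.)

beta gamma delta alpha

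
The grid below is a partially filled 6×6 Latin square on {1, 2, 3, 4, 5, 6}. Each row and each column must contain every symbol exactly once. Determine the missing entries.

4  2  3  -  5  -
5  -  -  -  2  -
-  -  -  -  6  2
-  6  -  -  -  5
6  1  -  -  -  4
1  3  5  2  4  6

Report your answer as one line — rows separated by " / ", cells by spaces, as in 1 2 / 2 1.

(r1,c6) = 1
(r2,c2) = 4
(r2,c6) = 3
(r3,c1) = 3
(r3,c2) = 5
(r4,c1) = 2
(r5,c3) = 2
(r5,c5) = 3
(r1,c4) = 6
(r2,c4) = 1
(r3,c4) = 4
(r4,c4) = 3
(r4,c5) = 1
(r5,c4) = 5
(r2,c3) = 6
(r3,c3) = 1
(r4,c3) = 4

4 2 3 6 5 1 / 5 4 6 1 2 3 / 3 5 1 4 6 2 / 2 6 4 3 1 5 / 6 1 2 5 3 4 / 1 3 5 2 4 6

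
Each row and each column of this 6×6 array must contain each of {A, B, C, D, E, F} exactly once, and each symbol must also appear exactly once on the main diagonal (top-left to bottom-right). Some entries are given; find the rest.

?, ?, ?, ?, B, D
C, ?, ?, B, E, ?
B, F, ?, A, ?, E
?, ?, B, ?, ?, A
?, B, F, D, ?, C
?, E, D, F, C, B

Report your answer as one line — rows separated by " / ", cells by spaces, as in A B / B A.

F A E C B D / C D A B E F / B F C A D E / D C B E F A / E B F D A C / A E D F C B

row 2 has {B,C,E}; column 3 has {B,D,F} — only A is left for (r2,c3).
row 2 has {A,B,C,E}; column 6 has {A,B,C,D,E} — only F is left for (r2,c6).
row 3 has {A,B,E,F}; column 3 has {A,B,D,F}; the diagonal has {B} — only C is left for (r3,c3).
row 3 has {A,B,C,E,F}; column 5 has {B,C,E} — only D is left for (r3,c5).
row 4 has {A,B}; column 4 has {A,B,D,F}; the diagonal has {B,C} — only E is left for (r4,c4).
row 4 has {A,B,E}; column 5 has {B,C,D,E} — only F is left for (r4,c5).
row 5 has {B,C,D,F}; column 5 has {B,C,D,E,F}; the diagonal has {B,C,E} — only A is left for (r5,c5).
row 6 has {B,C,D,E,F}; column 1 has {B,C} — only A is left for (r6,c1).
row 1 has {B,D}; column 1 has {A,B,C}; the diagonal has {A,B,C,E} — only F is left for (r1,c1).
row 1 has {B,D,F}; column 3 has {A,B,C,D,F} — only E is left for (r1,c3).
row 1 has {B,D,E,F}; column 4 has {A,B,D,E,F} — only C is left for (r1,c4).
row 2 has {A,B,C,E,F}; column 2 has {B,E,F}; the diagonal has {A,B,C,E,F} — only D is left for (r2,c2).
row 4 has {A,B,E,F}; column 1 has {A,B,C,F} — only D is left for (r4,c1).
row 4 has {A,B,D,E,F}; column 2 has {B,D,E,F} — only C is left for (r4,c2).
row 5 has {A,B,C,D,F}; column 1 has {A,B,C,D,F} — only E is left for (r5,c1).
row 1 has {B,C,D,E,F}; column 2 has {B,C,D,E,F} — only A is left for (r1,c2).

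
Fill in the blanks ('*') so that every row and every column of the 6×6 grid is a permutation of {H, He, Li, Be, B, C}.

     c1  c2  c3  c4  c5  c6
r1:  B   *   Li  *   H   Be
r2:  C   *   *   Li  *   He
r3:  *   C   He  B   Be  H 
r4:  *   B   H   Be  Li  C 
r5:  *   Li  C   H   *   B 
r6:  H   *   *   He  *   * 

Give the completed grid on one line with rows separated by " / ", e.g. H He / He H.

B He Li C H Be / C H Be Li B He / Li C He B Be H / He B H Be Li C / Be Li C H He B / H Be B He C Li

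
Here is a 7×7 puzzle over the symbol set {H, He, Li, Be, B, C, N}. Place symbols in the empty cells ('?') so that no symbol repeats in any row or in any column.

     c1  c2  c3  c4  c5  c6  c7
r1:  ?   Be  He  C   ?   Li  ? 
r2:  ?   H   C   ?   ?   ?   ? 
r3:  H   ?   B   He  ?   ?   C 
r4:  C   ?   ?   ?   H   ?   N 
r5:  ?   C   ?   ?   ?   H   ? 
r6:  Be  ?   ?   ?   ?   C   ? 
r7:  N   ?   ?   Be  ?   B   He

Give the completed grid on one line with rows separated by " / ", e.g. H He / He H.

B Be He C N Li H / Li H C B He N Be / H N B He Li Be C / C B Be Li H He N / He C Li N Be H B / Be He N H B C Li / N Li H Be C B He

At row 1, column 1: row 1 has {He,Li,Be,C}; column 1 has {H,Be,C,N}; that leaves B.
At row 1, column 5: row 1 has {He,Li,Be,B,C}; column 5 has {H}; that leaves N.
At row 1, column 7: row 1 has {He,Li,Be,B,C,N}; column 7 has {He,C,N}; that leaves H.
At row 7, column 2: row 7 has {He,Be,B,N}; column 2 has {H,Be,C}; that leaves Li.
At row 7, column 3: row 7 has {He,Li,Be,B,N}; column 3 has {He,B,C}; that leaves H.
At row 7, column 5: row 7 has {H,He,Li,Be,B,N}; column 5 has {H,N}; that leaves C.
At row 3, column 2: row 3 has {H,He,B,C}; column 2 has {H,Li,Be,C}; that leaves N.
At row 3, column 6: row 3 has {H,He,B,C,N}; column 6 has {H,Li,B,C}; that leaves Be.
At row 4, column 6: row 4 has {H,C,N}; column 6 has {H,Li,Be,B,C}; that leaves He.
At row 2, column 6: row 2 has {H,C}; column 6 has {H,He,Li,Be,B,C}; that leaves N.
At row 3, column 5: row 3 has {H,He,Be,B,C,N}; column 5 has {H,C,N}; that leaves Li.
At row 4, column 2: row 4 has {H,He,C,N}; column 2 has {H,Li,Be,C,N}; that leaves B.
At row 4, column 4: row 4 has {H,He,B,C,N}; column 4 has {He,Be,C}; that leaves Li.
At row 6, column 2: row 6 has {Be,C}; column 2 has {H,Li,Be,B,C,N}; that leaves He.
At row 6, column 5: row 6 has {He,Be,C}; column 5 has {H,Li,C,N}; that leaves B.
At row 6, column 7: row 6 has {He,Be,B,C}; column 7 has {H,He,C,N}; that leaves Li.
At row 2, column 4: row 2 has {H,C,N}; column 4 has {He,Li,Be,C}; that leaves B.
At row 2, column 7: row 2 has {H,B,C,N}; column 7 has {H,He,Li,C,N}; that leaves Be.
At row 4, column 3: row 4 has {H,He,Li,B,C,N}; column 3 has {H,He,B,C}; that leaves Be.
At row 5, column 4: row 5 has {H,C}; column 4 has {He,Li,Be,B,C}; that leaves N.
At row 5, column 7: row 5 has {H,C,N}; column 7 has {H,He,Li,Be,C,N}; that leaves B.
At row 6, column 3: row 6 has {He,Li,Be,B,C}; column 3 has {H,He,Be,B,C}; that leaves N.
At row 6, column 4: row 6 has {He,Li,Be,B,C,N}; column 4 has {He,Li,Be,B,C,N}; that leaves H.
At row 2, column 5: row 2 has {H,Be,B,C,N}; column 5 has {H,Li,B,C,N}; that leaves He.
At row 5, column 3: row 5 has {H,B,C,N}; column 3 has {H,He,Be,B,C,N}; that leaves Li.
At row 5, column 5: row 5 has {H,Li,B,C,N}; column 5 has {H,He,Li,B,C,N}; that leaves Be.
At row 2, column 1: row 2 has {H,He,Be,B,C,N}; column 1 has {H,Be,B,C,N}; that leaves Li.
At row 5, column 1: row 5 has {H,Li,Be,B,C,N}; column 1 has {H,Li,Be,B,C,N}; that leaves He.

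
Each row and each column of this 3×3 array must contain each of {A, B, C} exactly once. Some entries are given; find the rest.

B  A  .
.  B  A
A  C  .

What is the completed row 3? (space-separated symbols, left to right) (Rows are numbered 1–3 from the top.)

A C B

Cell (r1,c3): row 1 has {A,B}; column 3 has {A} → C.
Cell (r2,c1): row 2 has {A,B}; column 1 has {A,B} → C.
Cell (r3,c3): row 3 has {A,C}; column 3 has {A,C} → B.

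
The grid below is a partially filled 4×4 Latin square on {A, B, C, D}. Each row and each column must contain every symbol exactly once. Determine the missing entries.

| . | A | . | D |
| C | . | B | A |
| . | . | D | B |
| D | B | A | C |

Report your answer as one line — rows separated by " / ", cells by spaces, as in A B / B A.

B A C D / C D B A / A C D B / D B A C

(r1,c1) = B
(r1,c3) = C
(r2,c2) = D
(r3,c1) = A
(r3,c2) = C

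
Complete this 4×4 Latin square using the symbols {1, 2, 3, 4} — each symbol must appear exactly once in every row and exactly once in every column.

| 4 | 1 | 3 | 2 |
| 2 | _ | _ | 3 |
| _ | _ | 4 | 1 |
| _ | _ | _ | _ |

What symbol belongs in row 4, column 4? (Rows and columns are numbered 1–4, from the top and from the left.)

(r2,c2): row 2 has {2,3}; column 2 has {1}, so it must be 4.
(r2,c3): row 2 has {2,3,4}; column 3 has {3,4}, so it must be 1.
(r3,c1): row 3 has {1,4}; column 1 has {2,4}, so it must be 3.
(r3,c2): row 3 has {1,3,4}; column 2 has {1,4}, so it must be 2.
(r4,c1): row 4 is empty so far; column 1 has {2,3,4}, so it must be 1.
(r4,c2): row 4 has {1}; column 2 has {1,2,4}, so it must be 3.
(r4,c3): row 4 has {1,3}; column 3 has {1,3,4}, so it must be 2.
(r4,c4): row 4 has {1,2,3}; column 4 has {1,2,3}, so it must be 4.

4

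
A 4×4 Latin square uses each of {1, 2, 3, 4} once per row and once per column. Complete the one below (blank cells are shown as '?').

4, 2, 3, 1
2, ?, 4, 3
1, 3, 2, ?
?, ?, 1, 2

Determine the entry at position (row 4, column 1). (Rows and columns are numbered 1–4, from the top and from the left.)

3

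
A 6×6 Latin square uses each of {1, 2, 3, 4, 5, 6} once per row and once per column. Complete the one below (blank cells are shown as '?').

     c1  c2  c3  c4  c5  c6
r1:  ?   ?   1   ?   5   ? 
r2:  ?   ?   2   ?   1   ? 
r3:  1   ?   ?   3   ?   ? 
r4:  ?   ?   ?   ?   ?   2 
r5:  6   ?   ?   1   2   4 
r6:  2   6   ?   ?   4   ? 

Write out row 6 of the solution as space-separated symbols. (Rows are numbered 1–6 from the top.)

2 6 3 5 4 1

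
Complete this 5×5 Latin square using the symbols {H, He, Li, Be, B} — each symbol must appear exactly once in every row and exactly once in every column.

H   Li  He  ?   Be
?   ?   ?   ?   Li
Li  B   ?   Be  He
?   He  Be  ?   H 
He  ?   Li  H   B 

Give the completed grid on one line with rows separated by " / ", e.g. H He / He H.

H Li He B Be / Be H B He Li / Li B H Be He / B He Be Li H / He Be Li H B

Cell (r1,c4): row 1 has {H,He,Li,Be}; column 4 has {H,Be} → B.
Cell (r2,c4): row 2 has {Li}; column 4 has {H,Be,B} → He.
Cell (r3,c3): row 3 has {He,Li,Be,B}; column 3 has {He,Li,Be} → H.
Cell (r4,c1): row 4 has {H,He,Be}; column 1 has {H,He,Li} → B.
Cell (r4,c4): row 4 has {H,He,Be,B}; column 4 has {H,He,Be,B} → Li.
Cell (r5,c2): row 5 has {H,He,Li,B}; column 2 has {He,Li,B} → Be.
Cell (r2,c1): row 2 has {He,Li}; column 1 has {H,He,Li,B} → Be.
Cell (r2,c2): row 2 has {He,Li,Be}; column 2 has {He,Li,Be,B} → H.
Cell (r2,c3): row 2 has {H,He,Li,Be}; column 3 has {H,He,Li,Be} → B.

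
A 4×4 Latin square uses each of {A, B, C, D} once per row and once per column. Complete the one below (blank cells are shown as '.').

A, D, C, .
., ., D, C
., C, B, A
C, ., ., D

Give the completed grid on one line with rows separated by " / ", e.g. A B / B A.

row 1 has {A,C,D}; column 4 has {A,C,D} — only B is left for (r1,c4).
row 2 has {C,D}; column 1 has {A,C} — only B is left for (r2,c1).
row 2 has {B,C,D}; column 2 has {C,D} — only A is left for (r2,c2).
row 3 has {A,B,C}; column 1 has {A,B,C} — only D is left for (r3,c1).
row 4 has {C,D}; column 2 has {A,C,D} — only B is left for (r4,c2).
row 4 has {B,C,D}; column 3 has {B,C,D} — only A is left for (r4,c3).

A D C B / B A D C / D C B A / C B A D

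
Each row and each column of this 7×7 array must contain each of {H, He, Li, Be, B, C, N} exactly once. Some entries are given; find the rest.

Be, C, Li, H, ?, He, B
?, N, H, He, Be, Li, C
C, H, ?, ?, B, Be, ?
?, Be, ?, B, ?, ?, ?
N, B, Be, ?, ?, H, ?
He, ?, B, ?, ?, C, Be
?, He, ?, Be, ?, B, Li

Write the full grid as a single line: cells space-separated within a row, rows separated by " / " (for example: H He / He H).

Be C Li H N He B / B N H He Be Li C / C H He Li B Be N / Li Be C B He N H / N B Be C Li H He / He Li B N H C Be / H He N Be C B Li

(r1,c5) = N
(r2,c1) = B
(r4,c6) = N
(r5,c7) = He
(r6,c2) = Li
(r6,c4) = N
(r6,c5) = H
(r7,c1) = H
(r7,c5) = C
(r3,c4) = Li
(r3,c7) = N
(r4,c1) = Li
(r4,c5) = He
(r4,c7) = H
(r5,c4) = C
(r5,c5) = Li
(r7,c3) = N
(r3,c3) = He
(r4,c3) = C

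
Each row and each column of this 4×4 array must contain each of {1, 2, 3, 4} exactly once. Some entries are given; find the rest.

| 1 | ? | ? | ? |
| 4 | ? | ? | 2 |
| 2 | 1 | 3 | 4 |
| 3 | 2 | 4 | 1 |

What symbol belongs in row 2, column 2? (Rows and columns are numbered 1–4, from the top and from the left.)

3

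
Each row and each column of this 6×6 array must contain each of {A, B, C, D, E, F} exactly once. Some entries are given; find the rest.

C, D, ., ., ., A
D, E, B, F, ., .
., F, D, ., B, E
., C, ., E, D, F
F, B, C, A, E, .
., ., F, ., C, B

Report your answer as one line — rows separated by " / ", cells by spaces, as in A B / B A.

(r1,c3) = E
(r1,c4) = B
(r1,c5) = F
(r2,c5) = A
(r2,c6) = C
(r3,c1) = A
(r3,c4) = C
(r4,c1) = B
(r4,c3) = A
(r5,c6) = D
(r6,c1) = E
(r6,c2) = A
(r6,c4) = D

C D E B F A / D E B F A C / A F D C B E / B C A E D F / F B C A E D / E A F D C B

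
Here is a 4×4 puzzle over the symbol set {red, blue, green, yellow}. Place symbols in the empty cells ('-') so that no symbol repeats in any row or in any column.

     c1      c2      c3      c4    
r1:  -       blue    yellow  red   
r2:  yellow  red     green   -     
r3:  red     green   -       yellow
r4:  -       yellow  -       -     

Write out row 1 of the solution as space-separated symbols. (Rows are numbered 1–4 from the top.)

(r1,c1) = green

green blue yellow red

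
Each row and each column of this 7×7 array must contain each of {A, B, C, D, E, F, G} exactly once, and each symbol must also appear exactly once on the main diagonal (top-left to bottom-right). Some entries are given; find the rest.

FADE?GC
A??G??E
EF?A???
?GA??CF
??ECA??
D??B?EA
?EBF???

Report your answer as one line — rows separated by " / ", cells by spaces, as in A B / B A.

Cell (r1,c5): row 1 has {A,C,D,E,F,G}; column 5 has {A} → B.
Cell (r4,c1): row 4 has {A,C,F,G}; column 1 has {A,D,E,F} → B.
Cell (r4,c4): row 4 has {A,B,C,F,G}; column 4 has {A,B,C,E,F,G}; the diagonal has {A,E,F} → D.
Cell (r4,c5): row 4 has {A,B,C,D,F,G}; column 5 has {A,B} → E.
Cell (r5,c1): row 5 has {A,C,E}; column 1 has {A,B,D,E,F} → G.
Cell (r6,c2): row 6 has {A,B,D,E}; column 2 has {A,E,F,G} → C.
Cell (r7,c1): row 7 has {B,E,F}; column 1 has {A,B,D,E,F,G} → C.
Cell (r7,c7): row 7 has {B,C,E,F}; column 7 has {A,C,E,F}; the diagonal has {A,D,E,F} → G.
Cell (r2,c2): row 2 has {A,E,G}; column 2 has {A,C,E,F,G}; the diagonal has {A,D,E,F,G} → B.
Cell (r3,c3): row 3 has {A,E,F}; column 3 has {A,B,D,E}; the diagonal has {A,B,D,E,F,G} → C.
Cell (r5,c2): row 5 has {A,C,E,G}; column 2 has {A,B,C,E,F,G} → D.
Cell (r5,c7): row 5 has {A,C,D,E,G}; column 7 has {A,C,E,F,G} → B.
Cell (r7,c5): row 7 has {B,C,E,F,G}; column 5 has {A,B,E} → D.
Cell (r7,c6): row 7 has {B,C,D,E,F,G}; column 6 has {C,E,G} → A.
Cell (r2,c3): row 2 has {A,B,E,G}; column 3 has {A,B,C,D,E} → F.
Cell (r2,c5): row 2 has {A,B,E,F,G}; column 5 has {A,B,D,E} → C.
Cell (r2,c6): row 2 has {A,B,C,E,F,G}; column 6 has {A,C,E,G} → D.
Cell (r3,c5): row 3 has {A,C,E,F}; column 5 has {A,B,C,D,E} → G.
Cell (r3,c6): row 3 has {A,C,E,F,G}; column 6 has {A,C,D,E,G} → B.
Cell (r3,c7): row 3 has {A,B,C,E,F,G}; column 7 has {A,B,C,E,F,G} → D.
Cell (r5,c6): row 5 has {A,B,C,D,E,G}; column 6 has {A,B,C,D,E,G} → F.
Cell (r6,c3): row 6 has {A,B,C,D,E}; column 3 has {A,B,C,D,E,F} → G.
Cell (r6,c5): row 6 has {A,B,C,D,E,G}; column 5 has {A,B,C,D,E,G} → F.

F A D E B G C / A B F G C D E / E F C A G B D / B G A D E C F / G D E C A F B / D C G B F E A / C E B F D A G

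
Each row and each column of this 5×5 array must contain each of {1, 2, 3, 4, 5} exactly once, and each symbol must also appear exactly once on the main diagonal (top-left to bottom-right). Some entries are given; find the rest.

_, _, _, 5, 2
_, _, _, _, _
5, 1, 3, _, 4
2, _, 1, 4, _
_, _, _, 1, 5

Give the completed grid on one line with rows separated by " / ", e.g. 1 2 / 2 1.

(r1,c1) = 1
(r1,c3) = 4
(r2,c2) = 2
(r2,c3) = 5
(r2,c4) = 3
(r2,c5) = 1
(r3,c4) = 2
(r4,c5) = 3
(r5,c3) = 2
(r1,c2) = 3
(r2,c1) = 4
(r4,c2) = 5
(r5,c1) = 3
(r5,c2) = 4

1 3 4 5 2 / 4 2 5 3 1 / 5 1 3 2 4 / 2 5 1 4 3 / 3 4 2 1 5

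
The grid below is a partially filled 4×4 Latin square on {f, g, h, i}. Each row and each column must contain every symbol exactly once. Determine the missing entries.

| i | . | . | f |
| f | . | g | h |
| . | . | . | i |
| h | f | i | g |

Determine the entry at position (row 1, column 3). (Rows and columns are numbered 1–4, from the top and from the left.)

h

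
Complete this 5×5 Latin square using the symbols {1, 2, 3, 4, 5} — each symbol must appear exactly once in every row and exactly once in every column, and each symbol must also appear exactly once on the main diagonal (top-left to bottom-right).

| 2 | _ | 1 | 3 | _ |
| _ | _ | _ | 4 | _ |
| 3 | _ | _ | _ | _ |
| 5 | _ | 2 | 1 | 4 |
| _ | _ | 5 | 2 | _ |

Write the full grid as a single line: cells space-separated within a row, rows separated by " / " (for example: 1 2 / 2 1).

2 4 1 3 5 / 1 5 3 4 2 / 3 2 4 5 1 / 5 3 2 1 4 / 4 1 5 2 3

(r1,c5) = 5
(r2,c1) = 1
(r2,c3) = 3
(r2,c5) = 2
(r3,c3) = 4
(r3,c4) = 5
(r3,c5) = 1
(r4,c2) = 3
(r5,c1) = 4
(r5,c2) = 1
(r5,c5) = 3
(r1,c2) = 4
(r2,c2) = 5
(r3,c2) = 2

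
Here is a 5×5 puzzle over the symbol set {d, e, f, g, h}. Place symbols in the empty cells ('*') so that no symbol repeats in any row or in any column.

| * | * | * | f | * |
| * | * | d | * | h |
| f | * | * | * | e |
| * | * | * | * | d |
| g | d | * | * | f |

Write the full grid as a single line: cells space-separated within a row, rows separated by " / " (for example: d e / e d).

(r1,c5) = g
(r2,c1) = e
(r2,c4) = g
(r4,c1) = h
(r4,c4) = e
(r5,c4) = h
(r1,c1) = d
(r2,c2) = f
(r3,c4) = d
(r4,c2) = g
(r4,c3) = f
(r5,c3) = e
(r1,c3) = h
(r3,c2) = h
(r3,c3) = g
(r1,c2) = e

d e h f g / e f d g h / f h g d e / h g f e d / g d e h f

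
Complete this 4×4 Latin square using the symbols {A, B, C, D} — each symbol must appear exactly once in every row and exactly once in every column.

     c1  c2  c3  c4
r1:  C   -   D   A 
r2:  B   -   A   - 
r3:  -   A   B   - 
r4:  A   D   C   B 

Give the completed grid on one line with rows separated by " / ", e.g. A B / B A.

Cell (r1,c2): row 1 has {A,C,D}; column 2 has {A,D} → B.
Cell (r2,c2): row 2 has {A,B}; column 2 has {A,B,D} → C.
Cell (r2,c4): row 2 has {A,B,C}; column 4 has {A,B} → D.
Cell (r3,c1): row 3 has {A,B}; column 1 has {A,B,C} → D.
Cell (r3,c4): row 3 has {A,B,D}; column 4 has {A,B,D} → C.

C B D A / B C A D / D A B C / A D C B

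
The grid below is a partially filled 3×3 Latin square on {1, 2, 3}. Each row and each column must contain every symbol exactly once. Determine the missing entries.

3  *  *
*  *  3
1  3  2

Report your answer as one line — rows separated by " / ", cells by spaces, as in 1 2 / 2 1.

(r1,c3) = 1
(r2,c1) = 2
(r2,c2) = 1
(r1,c2) = 2

3 2 1 / 2 1 3 / 1 3 2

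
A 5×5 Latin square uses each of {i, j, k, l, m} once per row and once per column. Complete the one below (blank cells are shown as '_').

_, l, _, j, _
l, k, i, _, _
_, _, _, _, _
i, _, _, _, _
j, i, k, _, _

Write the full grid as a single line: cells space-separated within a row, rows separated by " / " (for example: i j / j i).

(r1,c3) = m
(r2,c4) = m
(r2,c5) = j
(r5,c4) = l
(r5,c5) = m
(r1,c1) = k
(r1,c5) = i
(r3,c1) = m
(r3,c2) = j
(r3,c3) = l
(r3,c5) = k
(r4,c2) = m
(r4,c3) = j
(r4,c4) = k
(r4,c5) = l
(r3,c4) = i

k l m j i / l k i m j / m j l i k / i m j k l / j i k l m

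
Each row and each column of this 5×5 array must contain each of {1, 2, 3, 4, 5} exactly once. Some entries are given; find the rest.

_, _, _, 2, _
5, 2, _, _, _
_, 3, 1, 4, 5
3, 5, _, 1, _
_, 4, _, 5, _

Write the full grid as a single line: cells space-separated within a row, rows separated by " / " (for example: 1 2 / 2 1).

(r1,c2) = 1
(r2,c4) = 3
(r3,c1) = 2
(r5,c1) = 1
(r1,c1) = 4
(r1,c5) = 3
(r2,c3) = 4
(r2,c5) = 1
(r4,c3) = 2
(r4,c5) = 4
(r5,c3) = 3
(r5,c5) = 2
(r1,c3) = 5

4 1 5 2 3 / 5 2 4 3 1 / 2 3 1 4 5 / 3 5 2 1 4 / 1 4 3 5 2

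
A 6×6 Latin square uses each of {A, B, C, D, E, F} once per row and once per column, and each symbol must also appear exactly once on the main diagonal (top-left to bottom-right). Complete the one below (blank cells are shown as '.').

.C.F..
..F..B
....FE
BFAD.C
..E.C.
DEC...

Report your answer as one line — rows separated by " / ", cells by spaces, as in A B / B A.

E C D F B A / C A F E D B / A D B C F E / B F A D E C / F B E A C D / D E C B A F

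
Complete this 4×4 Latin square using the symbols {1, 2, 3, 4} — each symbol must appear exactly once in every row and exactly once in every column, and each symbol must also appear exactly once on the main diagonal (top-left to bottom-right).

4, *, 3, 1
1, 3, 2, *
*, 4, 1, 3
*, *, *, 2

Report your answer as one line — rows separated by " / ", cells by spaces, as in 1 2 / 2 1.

(r1,c2) = 2
(r2,c4) = 4
(r3,c1) = 2
(r4,c1) = 3
(r4,c2) = 1
(r4,c3) = 4

4 2 3 1 / 1 3 2 4 / 2 4 1 3 / 3 1 4 2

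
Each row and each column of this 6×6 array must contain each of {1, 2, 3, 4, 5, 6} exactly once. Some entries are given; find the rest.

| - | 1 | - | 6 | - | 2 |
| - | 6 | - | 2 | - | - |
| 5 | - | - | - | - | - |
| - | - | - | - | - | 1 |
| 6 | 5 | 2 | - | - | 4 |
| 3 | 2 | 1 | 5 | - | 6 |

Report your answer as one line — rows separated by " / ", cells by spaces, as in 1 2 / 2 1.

4 1 3 6 5 2 / 1 6 4 2 3 5 / 5 4 6 1 2 3 / 2 3 5 4 6 1 / 6 5 2 3 1 4 / 3 2 1 5 4 6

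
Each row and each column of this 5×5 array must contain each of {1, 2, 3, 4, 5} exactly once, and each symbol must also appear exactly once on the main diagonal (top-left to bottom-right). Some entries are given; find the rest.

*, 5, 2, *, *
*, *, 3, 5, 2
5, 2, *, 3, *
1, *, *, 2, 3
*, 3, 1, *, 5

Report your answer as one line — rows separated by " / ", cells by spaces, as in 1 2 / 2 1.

3 5 2 1 4 / 4 1 3 5 2 / 5 2 4 3 1 / 1 4 5 2 3 / 2 3 1 4 5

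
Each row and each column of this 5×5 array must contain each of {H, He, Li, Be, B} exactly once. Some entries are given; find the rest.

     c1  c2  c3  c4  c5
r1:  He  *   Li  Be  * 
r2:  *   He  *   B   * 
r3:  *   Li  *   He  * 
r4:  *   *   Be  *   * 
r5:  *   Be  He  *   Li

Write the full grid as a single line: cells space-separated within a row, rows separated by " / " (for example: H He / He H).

row 2 has {He,B}; column 3 has {He,Li,Be} — only H is left for (r2,c3).
row 2 has {H,He,B}; column 5 has {Li} — only Be is left for (r2,c5).
row 3 has {He,Li}; column 3 has {H,He,Li,Be} — only B is left for (r3,c3).
row 3 has {He,Li,B}; column 5 has {Li,Be} — only H is left for (r3,c5).
row 5 has {He,Li,Be}; column 4 has {He,Be,B} — only H is left for (r5,c4).
row 1 has {He,Li,Be}; column 5 has {H,Li,Be} — only B is left for (r1,c5).
row 2 has {H,He,Be,B}; column 1 has {He} — only Li is left for (r2,c1).
row 3 has {H,He,Li,B}; column 1 has {He,Li} — only Be is left for (r3,c1).
row 4 has {Be}; column 4 has {H,He,Be,B} — only Li is left for (r4,c4).
row 4 has {Li,Be}; column 5 has {H,Li,Be,B} — only He is left for (r4,c5).
row 5 has {H,He,Li,Be}; column 1 has {He,Li,Be} — only B is left for (r5,c1).
row 1 has {He,Li,Be,B}; column 2 has {He,Li,Be} — only H is left for (r1,c2).
row 4 has {He,Li,Be}; column 1 has {He,Li,Be,B} — only H is left for (r4,c1).
row 4 has {H,He,Li,Be}; column 2 has {H,He,Li,Be} — only B is left for (r4,c2).

He H Li Be B / Li He H B Be / Be Li B He H / H B Be Li He / B Be He H Li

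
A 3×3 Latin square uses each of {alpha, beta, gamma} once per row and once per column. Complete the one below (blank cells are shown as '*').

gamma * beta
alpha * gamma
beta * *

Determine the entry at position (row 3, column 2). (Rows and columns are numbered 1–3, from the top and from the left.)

(r1,c2): row 1 has {beta,gamma}; column 2 is empty so far, so it must be alpha.
(r2,c2): row 2 has {alpha,gamma}; column 2 has {alpha}, so it must be beta.
(r3,c2): row 3 has {beta}; column 2 has {alpha,beta}, so it must be gamma.

gamma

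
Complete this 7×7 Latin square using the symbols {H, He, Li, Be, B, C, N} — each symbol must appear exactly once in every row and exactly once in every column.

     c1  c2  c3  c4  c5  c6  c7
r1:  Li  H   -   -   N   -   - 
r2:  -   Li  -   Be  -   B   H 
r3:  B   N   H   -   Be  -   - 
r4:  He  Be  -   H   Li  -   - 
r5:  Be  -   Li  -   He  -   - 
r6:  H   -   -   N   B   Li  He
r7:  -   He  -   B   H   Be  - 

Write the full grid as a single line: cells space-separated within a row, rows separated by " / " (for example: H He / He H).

Li H B He N C Be / N Li He Be C B H / B N H Li Be He C / He Be C H Li N B / Be B Li C He H N / H C Be N B Li He / C He N B H Be Li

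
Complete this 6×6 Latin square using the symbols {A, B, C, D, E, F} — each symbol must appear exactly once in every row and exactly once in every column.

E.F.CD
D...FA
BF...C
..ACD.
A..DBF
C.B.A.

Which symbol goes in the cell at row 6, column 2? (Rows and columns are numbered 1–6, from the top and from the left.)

D

(r3,c5) = E
(r4,c1) = F
(r6,c6) = E
(r3,c3) = D
(r3,c4) = A
(r4,c6) = B
(r6,c2) = D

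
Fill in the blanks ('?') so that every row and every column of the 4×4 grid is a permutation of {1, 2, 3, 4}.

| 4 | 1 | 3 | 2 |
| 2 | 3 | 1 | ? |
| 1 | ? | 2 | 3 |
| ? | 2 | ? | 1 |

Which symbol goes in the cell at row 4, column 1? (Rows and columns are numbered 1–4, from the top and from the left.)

3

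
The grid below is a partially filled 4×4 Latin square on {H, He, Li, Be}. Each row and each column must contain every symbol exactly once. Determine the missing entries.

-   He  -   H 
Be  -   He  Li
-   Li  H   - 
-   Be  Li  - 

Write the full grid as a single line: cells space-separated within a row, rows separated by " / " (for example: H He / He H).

(r1,c1): row 1 has {H,He}; column 1 has {Be}, so it must be Li.
(r1,c3): row 1 has {H,He,Li}; column 3 has {H,He,Li}, so it must be Be.
(r2,c2): row 2 has {He,Li,Be}; column 2 has {He,Li,Be}, so it must be H.
(r3,c1): row 3 has {H,Li}; column 1 has {Li,Be}, so it must be He.
(r3,c4): row 3 has {H,He,Li}; column 4 has {H,Li}, so it must be Be.
(r4,c1): row 4 has {Li,Be}; column 1 has {He,Li,Be}, so it must be H.
(r4,c4): row 4 has {H,Li,Be}; column 4 has {H,Li,Be}, so it must be He.

Li He Be H / Be H He Li / He Li H Be / H Be Li He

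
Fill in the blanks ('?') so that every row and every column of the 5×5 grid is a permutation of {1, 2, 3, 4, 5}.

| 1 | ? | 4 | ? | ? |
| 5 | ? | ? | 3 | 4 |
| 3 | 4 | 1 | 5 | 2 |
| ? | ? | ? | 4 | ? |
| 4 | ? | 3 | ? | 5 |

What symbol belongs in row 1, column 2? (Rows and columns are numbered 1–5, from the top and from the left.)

5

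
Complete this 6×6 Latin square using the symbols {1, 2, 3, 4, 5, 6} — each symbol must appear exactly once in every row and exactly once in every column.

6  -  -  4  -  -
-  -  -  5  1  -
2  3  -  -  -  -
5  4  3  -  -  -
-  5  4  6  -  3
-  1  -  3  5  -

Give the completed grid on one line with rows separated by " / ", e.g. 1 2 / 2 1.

(r1,c2) = 2
(r1,c5) = 3
(r2,c2) = 6
(r2,c3) = 2
(r2,c6) = 4
(r3,c4) = 1
(r4,c4) = 2
(r4,c5) = 6
(r4,c6) = 1
(r5,c1) = 1
(r5,c5) = 2
(r6,c1) = 4
(r6,c3) = 6
(r6,c6) = 2
(r1,c6) = 5
(r2,c1) = 3
(r3,c3) = 5
(r3,c5) = 4
(r3,c6) = 6
(r1,c3) = 1

6 2 1 4 3 5 / 3 6 2 5 1 4 / 2 3 5 1 4 6 / 5 4 3 2 6 1 / 1 5 4 6 2 3 / 4 1 6 3 5 2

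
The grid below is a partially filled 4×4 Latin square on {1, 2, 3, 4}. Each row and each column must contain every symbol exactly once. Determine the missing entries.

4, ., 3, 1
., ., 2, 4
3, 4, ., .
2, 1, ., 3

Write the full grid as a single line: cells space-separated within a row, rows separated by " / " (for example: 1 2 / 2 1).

(r1,c2) = 2
(r2,c1) = 1
(r2,c2) = 3
(r3,c3) = 1
(r3,c4) = 2
(r4,c3) = 4

4 2 3 1 / 1 3 2 4 / 3 4 1 2 / 2 1 4 3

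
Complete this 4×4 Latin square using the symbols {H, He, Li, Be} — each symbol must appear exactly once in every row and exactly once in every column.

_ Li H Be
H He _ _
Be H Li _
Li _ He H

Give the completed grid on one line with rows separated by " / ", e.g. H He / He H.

He Li H Be / H He Be Li / Be H Li He / Li Be He H

row 1 has {H,Li,Be}; column 1 has {H,Li,Be} — only He is left for (r1,c1).
row 2 has {H,He}; column 3 has {H,He,Li} — only Be is left for (r2,c3).
row 2 has {H,He,Be}; column 4 has {H,Be} — only Li is left for (r2,c4).
row 3 has {H,Li,Be}; column 4 has {H,Li,Be} — only He is left for (r3,c4).
row 4 has {H,He,Li}; column 2 has {H,He,Li} — only Be is left for (r4,c2).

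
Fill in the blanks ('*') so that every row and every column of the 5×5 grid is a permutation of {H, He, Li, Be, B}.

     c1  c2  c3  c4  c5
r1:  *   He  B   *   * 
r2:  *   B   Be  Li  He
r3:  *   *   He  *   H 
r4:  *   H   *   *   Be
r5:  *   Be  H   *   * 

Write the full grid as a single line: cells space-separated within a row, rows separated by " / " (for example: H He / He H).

Be He B H Li / H B Be Li He / B Li He Be H / He H Li B Be / Li Be H He B

row 1 has {He,B}; column 5 has {H,He,Be} — only Li is left for (r1,c5).
row 2 has {He,Li,Be,B}; column 1 is empty so far — only H is left for (r2,c1).
row 3 has {H,He}; column 2 has {H,He,Be,B} — only Li is left for (r3,c2).
row 4 has {H,Be}; column 3 has {H,He,Be,B} — only Li is left for (r4,c3).
row 5 has {H,Be}; column 5 has {H,He,Li,Be} — only B is left for (r5,c5).
row 1 has {He,Li,B}; column 1 has {H} — only Be is left for (r1,c1).
row 1 has {He,Li,Be,B}; column 4 has {Li} — only H is left for (r1,c4).
row 3 has {H,He,Li}; column 1 has {H,Be} — only B is left for (r3,c1).
row 3 has {H,He,Li,B}; column 4 has {H,Li} — only Be is left for (r3,c4).
row 4 has {H,Li,Be}; column 1 has {H,Be,B} — only He is left for (r4,c1).
row 4 has {H,He,Li,Be}; column 4 has {H,Li,Be} — only B is left for (r4,c4).
row 5 has {H,Be,B}; column 1 has {H,He,Be,B} — only Li is left for (r5,c1).
row 5 has {H,Li,Be,B}; column 4 has {H,Li,Be,B} — only He is left for (r5,c4).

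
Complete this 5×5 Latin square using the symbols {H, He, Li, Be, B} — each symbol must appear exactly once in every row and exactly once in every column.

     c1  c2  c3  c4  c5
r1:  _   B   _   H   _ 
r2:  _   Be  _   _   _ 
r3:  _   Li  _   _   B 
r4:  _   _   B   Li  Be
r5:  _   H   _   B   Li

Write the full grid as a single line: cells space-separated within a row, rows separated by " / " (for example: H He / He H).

(r1,c5): row 1 has {H,B}; column 5 has {Li,Be,B}, so it must be He.
(r2,c4): row 2 has {Be}; column 4 has {H,Li,B}, so it must be He.
(r2,c5): row 2 has {He,Be}; column 5 has {He,Li,Be,B}, so it must be H.
(r3,c4): row 3 has {Li,B}; column 4 has {H,He,Li,B}, so it must be Be.
(r4,c2): row 4 has {Li,Be,B}; column 2 has {H,Li,Be,B}, so it must be He.
(r2,c3): row 2 has {H,He,Be}; column 3 has {B}, so it must be Li.
(r4,c1): row 4 has {He,Li,Be,B}; column 1 is empty so far, so it must be H.
(r1,c3): row 1 has {H,He,B}; column 3 has {Li,B}, so it must be Be.
(r2,c1): row 2 has {H,He,Li,Be}; column 1 has {H}, so it must be B.
(r3,c1): row 3 has {Li,Be,B}; column 1 has {H,B}, so it must be He.
(r3,c3): row 3 has {He,Li,Be,B}; column 3 has {Li,Be,B}, so it must be H.
(r5,c1): row 5 has {H,Li,B}; column 1 has {H,He,B}, so it must be Be.
(r5,c3): row 5 has {H,Li,Be,B}; column 3 has {H,Li,Be,B}, so it must be He.
(r1,c1): row 1 has {H,He,Be,B}; column 1 has {H,He,Be,B}, so it must be Li.

Li B Be H He / B Be Li He H / He Li H Be B / H He B Li Be / Be H He B Li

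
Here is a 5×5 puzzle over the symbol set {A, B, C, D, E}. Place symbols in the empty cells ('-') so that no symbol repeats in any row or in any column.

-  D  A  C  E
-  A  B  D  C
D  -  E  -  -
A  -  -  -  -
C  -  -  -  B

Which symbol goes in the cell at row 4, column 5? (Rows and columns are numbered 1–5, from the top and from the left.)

(r1,c1) = B
(r2,c1) = E
(r3,c5) = A
(r4,c5) = D

D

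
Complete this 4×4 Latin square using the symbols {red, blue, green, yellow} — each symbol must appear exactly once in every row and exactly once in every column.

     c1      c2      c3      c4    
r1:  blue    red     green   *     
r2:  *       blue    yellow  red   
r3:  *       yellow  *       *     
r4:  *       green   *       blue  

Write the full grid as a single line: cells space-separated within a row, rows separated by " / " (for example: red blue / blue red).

blue red green yellow / green blue yellow red / red yellow blue green / yellow green red blue

At row 1, column 4: row 1 has {red,blue,green}; column 4 has {red,blue}; that leaves yellow.
At row 2, column 1: row 2 has {red,blue,yellow}; column 1 has {blue}; that leaves green.
At row 3, column 1: row 3 has {yellow}; column 1 has {blue,green}; that leaves red.
At row 3, column 3: row 3 has {red,yellow}; column 3 has {green,yellow}; that leaves blue.
At row 3, column 4: row 3 has {red,blue,yellow}; column 4 has {red,blue,yellow}; that leaves green.
At row 4, column 1: row 4 has {blue,green}; column 1 has {red,blue,green}; that leaves yellow.
At row 4, column 3: row 4 has {blue,green,yellow}; column 3 has {blue,green,yellow}; that leaves red.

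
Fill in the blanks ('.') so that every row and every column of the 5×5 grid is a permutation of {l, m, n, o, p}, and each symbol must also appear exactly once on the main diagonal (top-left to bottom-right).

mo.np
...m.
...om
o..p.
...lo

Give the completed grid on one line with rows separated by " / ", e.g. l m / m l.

m o l n p / p l o m n / l p n o m / o n m p l / n m p l o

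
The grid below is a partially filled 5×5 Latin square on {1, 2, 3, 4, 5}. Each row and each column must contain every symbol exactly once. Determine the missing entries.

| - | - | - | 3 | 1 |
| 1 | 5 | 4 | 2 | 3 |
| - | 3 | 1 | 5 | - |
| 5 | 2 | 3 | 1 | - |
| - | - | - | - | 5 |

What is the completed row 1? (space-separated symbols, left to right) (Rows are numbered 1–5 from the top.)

(r1,c2) = 4
(r4,c5) = 4
(r5,c2) = 1
(r5,c3) = 2
(r5,c4) = 4
(r1,c1) = 2
(r1,c3) = 5

2 4 5 3 1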